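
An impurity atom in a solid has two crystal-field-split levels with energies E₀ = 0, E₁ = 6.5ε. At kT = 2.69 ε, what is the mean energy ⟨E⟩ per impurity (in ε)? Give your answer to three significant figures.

Eᵢ/kT = 0, 2.4164.
Z = Σ e^(−Eᵢ/kT) = e^(−0) + e^(−2.4164) = 1.0000 + 0.089242 = 1.0892.
⟨E⟩ = Σ Eᵢ e^(−Eᵢ/kT) / Z = (0·1.0000 + 6.5·0.089242) / 1.0892 = 0.533 ε.

0.533 ε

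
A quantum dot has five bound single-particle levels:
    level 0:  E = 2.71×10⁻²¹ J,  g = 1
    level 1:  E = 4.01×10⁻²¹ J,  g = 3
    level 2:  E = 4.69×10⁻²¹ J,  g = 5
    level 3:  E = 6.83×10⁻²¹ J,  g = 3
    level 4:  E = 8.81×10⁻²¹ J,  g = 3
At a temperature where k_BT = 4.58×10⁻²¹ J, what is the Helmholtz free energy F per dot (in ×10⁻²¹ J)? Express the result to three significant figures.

Eᵢ/kT = 0.59170, 0.87555, 1.0240, 1.4913, 1.9236.
Z = Σ gᵢe^(−Eᵢ/kT) = 1·e^(−0.59170) + 3·e^(−0.87555) + 5·e^(−1.0240) + 3·e^(−1.4913) + 3·e^(−1.9236) = 0.55339 + 1.2499 + 1.7958 + 0.67524 + 0.43824 = 4.7126.
F = −kT ln Z = −4.58 × ln(4.7126) = −4.58 × 1.5502 = -7.10 ×10⁻²¹ J.

-7.10 ×10⁻²¹ J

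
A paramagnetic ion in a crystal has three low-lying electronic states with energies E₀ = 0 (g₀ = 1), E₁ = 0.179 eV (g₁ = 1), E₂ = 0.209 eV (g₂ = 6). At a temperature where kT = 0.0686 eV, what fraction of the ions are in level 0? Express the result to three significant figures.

Eᵢ/kT = 0, 2.6093, 3.0466.
Z = Σ gᵢe^(−Eᵢ/kT) = 1·e^(−0) + 1·e^(−2.6093) + 6·e^(−3.0466) = 1.0000 + 0.073586 + 0.28512 = 1.3587.
P₀ = g₀ e^(−E₀/kT) / Z = 1.0000/1.3587 = 0.736.

0.736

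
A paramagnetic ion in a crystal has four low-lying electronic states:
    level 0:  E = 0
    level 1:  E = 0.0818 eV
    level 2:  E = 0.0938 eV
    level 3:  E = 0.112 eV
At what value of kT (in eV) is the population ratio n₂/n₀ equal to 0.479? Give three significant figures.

n₂/n₀ = exp[−(E₂−E₀)/kT] = 0.479.
⇒ (E₂−E₀)/kT = ln(1/0.479) = ln(2.0877) = 0.73606.
kT = 0.0938 eV / 0.73606 = 0.127 eV.

0.127 eV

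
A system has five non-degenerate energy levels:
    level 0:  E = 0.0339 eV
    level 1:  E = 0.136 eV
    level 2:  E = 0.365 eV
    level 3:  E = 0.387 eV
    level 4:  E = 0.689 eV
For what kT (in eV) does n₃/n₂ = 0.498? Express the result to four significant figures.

n₃/n₂ = exp[−(E₃−E₂)/kT] = 0.498.
⇒ (E₃−E₂)/kT = ln(1/0.498) = ln(2.00803) = 0.697154.
kT = 0.022 eV / 0.697154 = 0.03156 eV.

0.03156 eV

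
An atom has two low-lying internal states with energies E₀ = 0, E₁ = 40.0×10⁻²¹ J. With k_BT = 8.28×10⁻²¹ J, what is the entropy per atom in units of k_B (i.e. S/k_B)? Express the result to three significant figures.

0.0462

Eᵢ/kT = 0, 4.8309.
Z = Σ e^(−Eᵢ/kT) = e^(−0) + e^(−4.8309) = 1.0000 + 0.0079793 = 1.0080.
⟨E⟩ = Σ EᵢPᵢ = 0.31664 ×10⁻²¹ J.
S/k_B = ln Z + ⟨E⟩/kT = ln(1.0080) + 0.31664/8.28 = 0.0079682 + 0.038242 = 0.0462.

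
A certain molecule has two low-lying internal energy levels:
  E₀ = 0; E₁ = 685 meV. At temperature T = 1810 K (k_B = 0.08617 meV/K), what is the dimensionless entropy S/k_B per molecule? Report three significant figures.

0.0660

k_BT = 0.08617 × 1810 K = 155.97 meV.
Eᵢ/kT = 0, 4.3919.
Z = Σ e^(−Eᵢ/kT) = e^(−0) + e^(−4.3919) = 1.0000 + 0.012377 = 1.0124.
⟨E⟩ = Σ EᵢPᵢ = 8.3744 meV.
S/k_B = ln Z + ⟨E⟩/kT = ln(1.0124) + 8.3744/155.97 = 0.012324 + 0.053692 = 0.0660.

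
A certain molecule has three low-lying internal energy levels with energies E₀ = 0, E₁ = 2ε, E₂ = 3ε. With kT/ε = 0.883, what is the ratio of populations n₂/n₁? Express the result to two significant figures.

n₂/n₁ = exp[−(E₂−E₁)/kT] = exp(−(1ε)/(0.883ε)) = exp(-1.133) = 0.32.

0.32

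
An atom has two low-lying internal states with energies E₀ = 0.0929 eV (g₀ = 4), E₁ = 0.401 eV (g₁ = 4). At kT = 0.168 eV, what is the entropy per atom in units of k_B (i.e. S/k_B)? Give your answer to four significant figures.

Eᵢ/kT = 0.552976, 2.38690.
Z = Σ gᵢe^(−Eᵢ/kT) = 4·e^(−0.552976) + 4·e^(−2.38690) = 2.30094 + 0.367657 = 2.66860.
⟨E⟩ = Σ EᵢPᵢ = 0.135347 eV.
S/k_B = ln Z + ⟨E⟩/kT = ln(2.66860) + 0.135347/0.168 = 0.981554 + 0.805637 = 1.787.

1.787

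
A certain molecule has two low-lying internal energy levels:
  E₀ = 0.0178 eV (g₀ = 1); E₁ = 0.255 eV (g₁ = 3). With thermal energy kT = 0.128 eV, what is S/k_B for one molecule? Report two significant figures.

Eᵢ/kT = 0.1391, 1.992.
Z = Σ gᵢe^(−Eᵢ/kT) = 1·e^(−0.1391) + 3·e^(−1.992) = 0.8701 + 0.4093 = 1.279.
⟨E⟩ = Σ EᵢPᵢ = 0.09371 eV.
S/k_B = ln Z + ⟨E⟩/kT = ln(1.279) + 0.09371/0.128 = 0.2461 + 0.7321 = 0.98.

0.98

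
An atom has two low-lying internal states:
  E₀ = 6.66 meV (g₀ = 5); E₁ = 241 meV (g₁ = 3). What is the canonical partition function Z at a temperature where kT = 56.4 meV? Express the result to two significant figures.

Eᵢ/kT = 0.1181, 4.273.
Z = Σ gᵢe^(−Eᵢ/kT) = 5·e^(−0.1181) + 3·e^(−4.273) = 4.443 + 0.04182 = 4.485.

Z = 4.5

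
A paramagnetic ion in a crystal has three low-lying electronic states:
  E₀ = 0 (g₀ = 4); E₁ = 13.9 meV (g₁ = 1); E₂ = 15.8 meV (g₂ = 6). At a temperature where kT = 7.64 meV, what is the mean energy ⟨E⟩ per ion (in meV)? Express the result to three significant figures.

2.89 meV

Eᵢ/kT = 0, 1.8194, 2.0681.
Z = Σ gᵢe^(−Eᵢ/kT) = 4·e^(−0) + 1·e^(−1.8194) + 6·e^(−2.0681) = 4.0000 + 0.16212 + 0.75855 = 4.9207.
⟨E⟩ = Σ Eᵢ gᵢe^(−Eᵢ/kT) / Z = (0·4.0000 + 13.9·0.16212 + 15.8·0.75855) / 4.9207 = 2.89 meV.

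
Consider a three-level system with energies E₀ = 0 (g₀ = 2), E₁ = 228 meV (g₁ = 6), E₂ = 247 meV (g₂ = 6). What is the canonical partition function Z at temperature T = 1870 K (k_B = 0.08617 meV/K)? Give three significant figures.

k_BT = 0.08617 × 1870 K = 161.14 meV.
Eᵢ/kT = 0, 1.4149, 1.5328.
Z = Σ gᵢe^(−Eᵢ/kT) = 2·e^(−0) + 6·e^(−1.4149) + 6·e^(−1.5328) = 2.0000 + 1.4577 + 1.2956 = 4.7533.

Z = 4.75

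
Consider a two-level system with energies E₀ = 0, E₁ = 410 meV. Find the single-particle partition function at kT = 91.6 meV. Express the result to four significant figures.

Eᵢ/kT = 0, 4.47598.
Z = Σ e^(−Eᵢ/kT) = e^(−0) + e^(−4.47598) = 1.00000 + 0.0113791 = 1.01138.

Z = 1.011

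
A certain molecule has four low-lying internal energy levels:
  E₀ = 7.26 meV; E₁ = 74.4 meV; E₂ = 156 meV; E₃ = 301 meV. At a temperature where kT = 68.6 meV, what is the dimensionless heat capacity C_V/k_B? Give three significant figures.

0.564

Eᵢ/kT = 0.10583, 1.0845, 2.2741, 4.3878.
Z = Σ e^(−Eᵢ/kT) = e^(−0.10583) + e^(−1.0845) + e^(−2.2741) + e^(−4.3878) = 0.89958 + 0.33807 + 0.10289 + 0.012428 = 1.3530.
⟨E⟩ = 38.045 meV, ⟨E²⟩ = 4101.0 meV².
C_V/k_B = (⟨E²⟩ − ⟨E⟩²)/(kT)² = (4101.0 − 1447.4)/4706.0 = 0.564.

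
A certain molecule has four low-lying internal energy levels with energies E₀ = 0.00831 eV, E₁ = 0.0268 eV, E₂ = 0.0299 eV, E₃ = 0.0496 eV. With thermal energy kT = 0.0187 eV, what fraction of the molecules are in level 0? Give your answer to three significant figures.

0.556

Eᵢ/kT = 0.44439, 1.4332, 1.5989, 2.6524.
Z = Σ e^(−Eᵢ/kT) = e^(−0.44439) + e^(−1.4332) + e^(−1.5989) + e^(−2.6524) = 0.64122 + 0.23854 + 0.20212 + 0.070482 = 1.1524.
P₀ = e^(−E₀/kT) / Z = 0.64122/1.1524 = 0.556.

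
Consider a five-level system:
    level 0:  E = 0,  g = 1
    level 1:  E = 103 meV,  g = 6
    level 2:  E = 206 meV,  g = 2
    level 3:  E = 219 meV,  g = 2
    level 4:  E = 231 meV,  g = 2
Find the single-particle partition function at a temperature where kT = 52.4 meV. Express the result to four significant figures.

Eᵢ/kT = 0, 1.96565, 3.93130, 4.17939, 4.40840.
Z = Σ gᵢe^(−Eᵢ/kT) = 1·e^(−0) + 6·e^(−1.96565) + 2·e^(−3.93130) + 2·e^(−4.17939) + 2·e^(−4.40840) = 1.00000 + 0.840389 + 0.0392363 + 0.0306157 + 0.0243493 = 1.93459.

Z = 1.935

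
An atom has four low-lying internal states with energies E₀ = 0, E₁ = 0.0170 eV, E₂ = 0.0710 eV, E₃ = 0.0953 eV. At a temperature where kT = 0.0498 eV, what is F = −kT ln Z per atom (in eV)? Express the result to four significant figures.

-0.03692 eV

Eᵢ/kT = 0, 0.341365, 1.42570, 1.91365.
Z = Σ e^(−Eᵢ/kT) = e^(−0) + e^(−0.341365) + e^(−1.42570) + e^(−1.91365) = 1.00000 + 0.710799 + 0.240340 + 0.147541 = 2.09868.
F = −kT ln Z = −0.0498 × ln(2.09868) = −0.0498 × 0.741309 = -0.03692 eV.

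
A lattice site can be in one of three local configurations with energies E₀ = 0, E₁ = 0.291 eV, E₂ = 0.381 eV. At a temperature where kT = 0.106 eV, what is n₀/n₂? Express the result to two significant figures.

36

n₀/n₂ = exp[−(E₀−E₂)/kT] = exp(−(-0.381 eV)/(0.106 eV)) = exp(3.594) = 36.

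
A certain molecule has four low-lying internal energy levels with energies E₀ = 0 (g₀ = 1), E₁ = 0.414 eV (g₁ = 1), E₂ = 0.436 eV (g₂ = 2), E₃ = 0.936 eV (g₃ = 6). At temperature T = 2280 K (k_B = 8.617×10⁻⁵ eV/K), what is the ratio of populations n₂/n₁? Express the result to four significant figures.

k_BT = 8.617×10⁻⁵ × 2280 K = 0.196468 eV.
n₂/n₁ = (g₂/g₁) exp[−(E₂−E₁)/kT] = (2/1) × exp(−(0.022 eV)/(0.196468 eV)) = (2/1) × exp(-0.111978) = 1.788.

1.788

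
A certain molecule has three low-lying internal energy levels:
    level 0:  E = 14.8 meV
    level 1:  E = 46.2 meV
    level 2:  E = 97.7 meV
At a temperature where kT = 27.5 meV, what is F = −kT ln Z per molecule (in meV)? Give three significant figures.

6.18 meV

Eᵢ/kT = 0.53818, 1.6800, 3.5527.
Z = Σ e^(−Eᵢ/kT) = e^(−0.53818) + e^(−1.6800) + e^(−3.5527) = 0.58381 + 0.18637 + 0.028647 = 0.79883.
F = −kT ln Z = −27.5 × ln(0.79883) = −27.5 × -0.22461 = 6.18 meV.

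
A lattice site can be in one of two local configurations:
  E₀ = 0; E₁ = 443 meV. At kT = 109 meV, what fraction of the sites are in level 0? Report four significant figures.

0.9831

Eᵢ/kT = 0, 4.06422.
Z = Σ e^(−Eᵢ/kT) = e^(−0) + e^(−4.06422) = 1.00000 + 0.0171764 = 1.01718.
P₀ = e^(−E₀/kT) / Z = 1.00000/1.01718 = 0.9831.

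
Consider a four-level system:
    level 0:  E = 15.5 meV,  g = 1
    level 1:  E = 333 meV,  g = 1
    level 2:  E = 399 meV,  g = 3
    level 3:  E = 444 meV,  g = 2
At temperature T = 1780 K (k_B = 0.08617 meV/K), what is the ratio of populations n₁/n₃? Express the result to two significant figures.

1.0

k_BT = 0.08617 × 1780 K = 153.4 meV.
n₁/n₃ = (g₁/g₃) exp[−(E₁−E₃)/kT] = (1/2) × exp(−(-111 meV)/(153.4 meV)) = (1/2) × exp(0.7236) = 1.0.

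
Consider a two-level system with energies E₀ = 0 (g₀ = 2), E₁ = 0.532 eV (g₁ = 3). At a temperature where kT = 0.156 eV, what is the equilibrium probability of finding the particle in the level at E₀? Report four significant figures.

Eᵢ/kT = 0, 3.41026.
Z = Σ gᵢe^(−Eᵢ/kT) = 2·e^(−0) + 3·e^(−3.41026) = 2.00000 + 0.0990978 = 2.09910.
P₀ = g₀ e^(−E₀/kT) / Z = 2.00000/2.09910 = 0.9528.

0.9528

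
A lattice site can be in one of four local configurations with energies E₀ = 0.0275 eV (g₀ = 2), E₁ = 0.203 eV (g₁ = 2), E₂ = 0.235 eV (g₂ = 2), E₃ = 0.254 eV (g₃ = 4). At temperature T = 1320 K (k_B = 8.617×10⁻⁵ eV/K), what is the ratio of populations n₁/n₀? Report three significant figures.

0.214

k_BT = 8.617×10⁻⁵ × 1320 K = 0.11374 eV.
n₁/n₀ = (g₁/g₀) exp[−(E₁−E₀)/kT] = (2/2) × exp(−(0.1755 eV)/(0.11374 eV)) = (2/2) × exp(-1.5430) = 0.214.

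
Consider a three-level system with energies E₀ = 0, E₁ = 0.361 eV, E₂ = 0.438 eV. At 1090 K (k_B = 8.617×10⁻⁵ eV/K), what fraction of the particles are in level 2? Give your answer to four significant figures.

0.009153

k_BT = 8.617×10⁻⁵ × 1090 K = 0.0939253 eV.
Eᵢ/kT = 0, 3.84348, 4.66328.
Z = Σ e^(−Eᵢ/kT) = e^(−0) + e^(−3.84348) + e^(−4.66328) = 1.00000 + 0.0214189 + 0.00943546 = 1.03085.
P₂ = e^(−E₂/kT) / Z = 0.00943546/1.03085 = 0.009153.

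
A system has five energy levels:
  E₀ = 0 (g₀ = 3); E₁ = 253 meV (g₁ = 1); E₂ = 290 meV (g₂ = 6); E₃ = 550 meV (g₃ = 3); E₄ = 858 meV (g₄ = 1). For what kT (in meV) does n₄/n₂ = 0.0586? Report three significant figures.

n₄/n₂ = (g₄/g₂) exp[−(E₄−E₂)/kT] = 0.0586.
⇒ (E₄−E₂)/kT = ln((1/6)/0.0586) = ln(2.8441) = 1.0452.
kT = 568 meV / 1.0452 = 543 meV.

543 meV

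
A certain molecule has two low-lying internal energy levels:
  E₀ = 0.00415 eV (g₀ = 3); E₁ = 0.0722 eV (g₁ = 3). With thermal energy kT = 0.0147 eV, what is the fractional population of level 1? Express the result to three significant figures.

0.00967

Eᵢ/kT = 0.28231, 4.9116.
Z = Σ gᵢe^(−Eᵢ/kT) = 3·e^(−0.28231) + 3·e^(−4.9116) = 2.2621 + 0.022082 = 2.2842.
P₁ = g₁ e^(−E₁/kT) / Z = 0.022082/2.2842 = 0.00967.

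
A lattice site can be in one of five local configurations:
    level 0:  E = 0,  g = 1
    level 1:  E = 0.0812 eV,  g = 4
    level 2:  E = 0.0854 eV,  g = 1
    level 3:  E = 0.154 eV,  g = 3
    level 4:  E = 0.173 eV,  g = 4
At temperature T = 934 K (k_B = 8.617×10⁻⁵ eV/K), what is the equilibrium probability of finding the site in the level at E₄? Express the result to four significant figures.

0.1255

k_BT = 8.617×10⁻⁵ × 934 K = 0.0804828 eV.
Eᵢ/kT = 0, 1.00891, 1.06110, 1.91345, 2.14953.
Z = Σ gᵢe^(−Eᵢ/kT) = 1·e^(−0) + 4·e^(−1.00891) + 1·e^(−1.06110) + 3·e^(−1.91345) + 4·e^(−2.14953) = 1.00000 + 1.45846 + 0.346075 + 0.442711 + 0.466156 = 3.71340.
P₄ = g₄ e^(−E₄/kT) / Z = 0.466156/3.71340 = 0.1255.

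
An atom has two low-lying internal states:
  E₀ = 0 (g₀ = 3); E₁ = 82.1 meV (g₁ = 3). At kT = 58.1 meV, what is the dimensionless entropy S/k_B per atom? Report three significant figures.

Eᵢ/kT = 0, 1.4131.
Z = Σ gᵢe^(−Eᵢ/kT) = 3·e^(−0) + 3·e^(−1.4131) = 3.0000 + 0.73016 = 3.7302.
⟨E⟩ = Σ EᵢPᵢ = 16.070 meV.
S/k_B = ln Z + ⟨E⟩/kT = ln(3.7302) + 16.070/58.1 = 1.3165 + 0.27659 = 1.59.

1.59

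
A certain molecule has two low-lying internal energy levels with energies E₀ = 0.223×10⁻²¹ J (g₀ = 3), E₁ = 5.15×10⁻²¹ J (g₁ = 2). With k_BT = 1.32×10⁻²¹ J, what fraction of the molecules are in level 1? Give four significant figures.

Eᵢ/kT = 0.168939, 3.90152.
Z = Σ gᵢe^(−Eᵢ/kT) = 3·e^(−0.168939) + 2·e^(−3.90152) = 2.53368 + 0.0404223 = 2.57410.
P₁ = g₁ e^(−E₁/kT) / Z = 0.0404223/2.57410 = 0.01570.

0.01570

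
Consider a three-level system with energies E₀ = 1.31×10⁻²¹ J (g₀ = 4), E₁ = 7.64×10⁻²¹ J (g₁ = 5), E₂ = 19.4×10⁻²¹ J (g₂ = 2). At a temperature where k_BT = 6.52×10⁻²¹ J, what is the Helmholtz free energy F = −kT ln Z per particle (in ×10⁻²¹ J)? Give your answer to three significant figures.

Eᵢ/kT = 0.20092, 1.1718, 2.9755.
Z = Σ gᵢe^(−Eᵢ/kT) = 4·e^(−0.20092) + 5·e^(−1.1718) + 2·e^(−2.9755) = 3.2719 + 1.5490 + 0.10204 = 4.9229.
F = −kT ln Z = −6.52 × ln(4.9229) = −6.52 × 1.5939 = -10.4 ×10⁻²¹ J.

-10.4 ×10⁻²¹ J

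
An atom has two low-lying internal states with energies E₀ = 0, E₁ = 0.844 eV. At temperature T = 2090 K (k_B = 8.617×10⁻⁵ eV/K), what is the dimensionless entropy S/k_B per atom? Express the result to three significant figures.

k_BT = 8.617×10⁻⁵ × 2090 K = 0.18010 eV.
Eᵢ/kT = 0, 4.6863.
Z = Σ e^(−Eᵢ/kT) = e^(−0) + e^(−4.6863) = 1.0000 + 0.0092207 = 1.0092.
⟨E⟩ = Σ EᵢPᵢ = 0.0077113 eV.
S/k_B = ln Z + ⟨E⟩/kT = ln(1.0092) + 0.0077113/0.18010 = 0.0091579 + 0.042817 = 0.0520.

0.0520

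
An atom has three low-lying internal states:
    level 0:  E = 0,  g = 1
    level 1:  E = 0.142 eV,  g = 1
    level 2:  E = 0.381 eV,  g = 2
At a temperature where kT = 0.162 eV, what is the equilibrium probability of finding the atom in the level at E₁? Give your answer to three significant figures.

Eᵢ/kT = 0, 0.87654, 2.3519.
Z = Σ gᵢe^(−Eᵢ/kT) = 1·e^(−0) + 1·e^(−0.87654) + 2·e^(−2.3519) = 1.0000 + 0.41622 + 0.19038 = 1.6066.
P₁ = g₁ e^(−E₁/kT) / Z = 0.41622/1.6066 = 0.259.

0.259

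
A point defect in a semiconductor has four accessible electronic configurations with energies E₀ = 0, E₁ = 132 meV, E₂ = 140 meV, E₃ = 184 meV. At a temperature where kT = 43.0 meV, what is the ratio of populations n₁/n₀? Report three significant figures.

n₁/n₀ = exp[−(E₁−E₀)/kT] = exp(−(132 meV)/(43.0 meV)) = exp(-3.0698) = 0.0464.

0.0464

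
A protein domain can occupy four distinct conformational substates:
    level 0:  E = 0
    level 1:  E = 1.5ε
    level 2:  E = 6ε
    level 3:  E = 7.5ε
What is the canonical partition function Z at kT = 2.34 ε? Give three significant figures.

Eᵢ/kT = 0, 0.64103, 2.5641, 3.2051.
Z = Σ e^(−Eᵢ/kT) = e^(−0) + e^(−0.64103) + e^(−2.5641) + e^(−3.2051) = 1.0000 + 0.52675 + 0.076988 + 0.040555 = 1.6443.

Z = 1.64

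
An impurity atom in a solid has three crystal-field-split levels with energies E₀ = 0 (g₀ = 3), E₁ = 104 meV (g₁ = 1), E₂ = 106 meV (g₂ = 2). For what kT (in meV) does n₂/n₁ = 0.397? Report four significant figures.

1.237 meV

n₂/n₁ = (g₂/g₁) exp[−(E₂−E₁)/kT] = 0.397.
⇒ (E₂−E₁)/kT = ln((2/1)/0.397) = ln(5.03778) = 1.61697.
kT = 2 meV / 1.61697 = 1.237 meV.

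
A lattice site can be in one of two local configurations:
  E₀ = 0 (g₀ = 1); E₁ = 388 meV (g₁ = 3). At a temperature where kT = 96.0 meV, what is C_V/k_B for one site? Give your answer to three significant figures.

0.777

Eᵢ/kT = 0, 4.0417.
Z = Σ gᵢe^(−Eᵢ/kT) = 1·e^(−0) + 3·e^(−4.0417) = 1.0000 + 0.052703 = 1.0527.
⟨E⟩ = 19.425 meV, ⟨E²⟩ = 7536.9 meV².
C_V/k_B = (⟨E²⟩ − ⟨E⟩²)/(kT)² = (7536.9 − 377.33)/9216.0 = 0.777.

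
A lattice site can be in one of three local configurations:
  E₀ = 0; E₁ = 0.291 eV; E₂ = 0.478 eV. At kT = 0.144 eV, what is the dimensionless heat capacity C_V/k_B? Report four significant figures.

Eᵢ/kT = 0, 2.02083, 3.31944.
Z = Σ e^(−Eᵢ/kT) = e^(−0) + e^(−2.02083) + e^(−3.31944) = 1.00000 + 0.132545 + 0.0361731 = 1.16872.
⟨E⟩ = 0.0477970 eV, ⟨E²⟩ = 0.0166755 eV².
C_V/k_B = (⟨E²⟩ − ⟨E⟩²)/(kT)² = (0.0166755 − 0.00228455)/0.0207360 = 0.6940.

0.6940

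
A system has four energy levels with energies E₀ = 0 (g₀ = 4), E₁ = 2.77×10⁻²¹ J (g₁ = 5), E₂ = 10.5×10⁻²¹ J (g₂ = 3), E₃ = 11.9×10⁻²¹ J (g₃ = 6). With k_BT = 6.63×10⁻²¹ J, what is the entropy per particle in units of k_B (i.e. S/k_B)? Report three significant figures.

2.65

Eᵢ/kT = 0, 0.41780, 1.5837, 1.7949.
Z = Σ gᵢe^(−Eᵢ/kT) = 4·e^(−0) + 5·e^(−0.41780) + 3·e^(−1.5837) + 6·e^(−1.7949) = 4.0000 + 3.2925 + 0.61564 + 0.99686 = 8.9050.
⟨E⟩ = Σ EᵢPᵢ = 3.0822 ×10⁻²¹ J.
S/k_B = ln Z + ⟨E⟩/kT = ln(8.9050) + 3.0822/6.63 = 2.1866 + 0.46489 = 2.65.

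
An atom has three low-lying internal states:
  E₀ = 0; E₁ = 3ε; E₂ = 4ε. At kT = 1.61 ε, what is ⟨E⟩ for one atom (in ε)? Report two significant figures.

0.65 ε

Eᵢ/kT = 0, 1.863, 2.484.
Z = Σ e^(−Eᵢ/kT) = e^(−0) + e^(−1.863) + e^(−2.484) = 1.000 + 0.1552 + 0.08341 = 1.239.
⟨E⟩ = Σ Eᵢ e^(−Eᵢ/kT) / Z = (0·1.000 + 3·0.1552 + 4·0.08341) / 1.239 = 0.65 ε.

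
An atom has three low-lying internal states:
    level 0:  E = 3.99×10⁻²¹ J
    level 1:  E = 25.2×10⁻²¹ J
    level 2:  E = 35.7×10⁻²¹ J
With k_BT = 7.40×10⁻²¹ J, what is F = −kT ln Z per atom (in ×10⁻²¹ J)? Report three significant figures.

3.48 ×10⁻²¹ J

Eᵢ/kT = 0.53919, 3.4054, 4.8243.
Z = Σ e^(−Eᵢ/kT) = e^(−0.53919) + e^(−3.4054) + e^(−4.8243) = 0.58322 + 0.033194 + 0.0080322 = 0.62445.
F = −kT ln Z = −7.40 × ln(0.62445) = −7.40 × -0.47088 = 3.48 ×10⁻²¹ J.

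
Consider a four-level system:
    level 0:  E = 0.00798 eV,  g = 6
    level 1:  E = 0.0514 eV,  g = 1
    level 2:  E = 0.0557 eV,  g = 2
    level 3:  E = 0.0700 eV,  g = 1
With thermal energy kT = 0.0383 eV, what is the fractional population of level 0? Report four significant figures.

0.8456

Eᵢ/kT = 0.208355, 1.34204, 1.45431, 1.82768.
Z = Σ gᵢe^(−Eᵢ/kT) = 6·e^(−0.208355) + 1·e^(−1.34204) + 2·e^(−1.45431) + 1·e^(−1.82768) = 4.87151 + 0.261312 + 0.467123 + 0.160786 = 5.76073.
P₀ = g₀ e^(−E₀/kT) / Z = 4.87151/5.76073 = 0.8456.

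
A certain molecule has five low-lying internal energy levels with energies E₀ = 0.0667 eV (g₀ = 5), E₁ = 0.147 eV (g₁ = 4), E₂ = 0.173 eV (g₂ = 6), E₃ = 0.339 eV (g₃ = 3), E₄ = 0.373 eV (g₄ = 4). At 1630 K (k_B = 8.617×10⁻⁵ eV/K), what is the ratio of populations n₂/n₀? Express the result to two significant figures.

0.56

k_BT = 8.617×10⁻⁵ × 1630 K = 0.1405 eV.
n₂/n₀ = (g₂/g₀) exp[−(E₂−E₀)/kT] = (6/5) × exp(−(0.1063 eV)/(0.1405 eV)) = (6/5) × exp(-0.7566) = 0.56.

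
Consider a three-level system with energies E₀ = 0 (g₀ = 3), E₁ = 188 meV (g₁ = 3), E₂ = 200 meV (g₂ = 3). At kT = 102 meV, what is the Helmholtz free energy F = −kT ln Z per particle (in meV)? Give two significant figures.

Eᵢ/kT = 0, 1.843, 1.961.
Z = Σ gᵢe^(−Eᵢ/kT) = 3·e^(−0) + 3·e^(−1.843) + 3·e^(−1.961) = 3.000 + 0.4750 + 0.4222 = 3.897.
F = −kT ln Z = −102 × ln(3.897) = −102 × 1.360 = -140 meV.

-140 meV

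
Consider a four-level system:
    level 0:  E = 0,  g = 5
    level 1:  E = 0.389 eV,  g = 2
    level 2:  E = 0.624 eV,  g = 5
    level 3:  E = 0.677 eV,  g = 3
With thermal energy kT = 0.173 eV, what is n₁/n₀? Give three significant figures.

0.0422

n₁/n₀ = (g₁/g₀) exp[−(E₁−E₀)/kT] = (2/5) × exp(−(0.389 eV)/(0.173 eV)) = (2/5) × exp(-2.2486) = 0.0422.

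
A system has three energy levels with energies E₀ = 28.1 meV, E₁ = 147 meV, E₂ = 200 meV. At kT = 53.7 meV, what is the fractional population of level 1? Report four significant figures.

0.09500

Eᵢ/kT = 0.523277, 2.73743, 3.72439.
Z = Σ e^(−Eᵢ/kT) = e^(−0.523277) + e^(−2.73743) + e^(−3.72439) = 0.592575 + 0.0647365 + 0.0241278 = 0.681439.
P₁ = e^(−E₁/kT) / Z = 0.0647365/0.681439 = 0.09500.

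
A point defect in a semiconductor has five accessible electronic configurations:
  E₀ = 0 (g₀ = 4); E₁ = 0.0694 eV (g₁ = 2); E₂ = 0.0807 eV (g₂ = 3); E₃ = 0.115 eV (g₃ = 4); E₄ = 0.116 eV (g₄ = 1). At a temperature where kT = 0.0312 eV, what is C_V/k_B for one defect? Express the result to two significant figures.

0.83

Eᵢ/kT = 0, 2.224, 2.587, 3.686, 3.718.
Z = Σ gᵢe^(−Eᵢ/kT) = 4·e^(−0) + 2·e^(−2.224) + 3·e^(−2.587) + 4·e^(−3.686) + 1·e^(−3.718) = 4.000 + 0.2164 + 0.2257 + 0.1003 + 0.02428 = 4.567.
⟨E⟩ = 0.01042 eV, ⟨E²⟩ = 0.0009120 eV².
C_V/k_B = (⟨E²⟩ − ⟨E⟩²)/(kT)² = (0.0009120 − 0.0001086)/0.0009734 = 0.83.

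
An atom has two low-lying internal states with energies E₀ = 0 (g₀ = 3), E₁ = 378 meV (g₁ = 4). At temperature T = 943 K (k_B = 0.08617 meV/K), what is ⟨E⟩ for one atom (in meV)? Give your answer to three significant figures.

4.75 meV

k_BT = 0.08617 × 943 K = 81.258 meV.
Eᵢ/kT = 0, 4.6518.
Z = Σ gᵢe^(−Eᵢ/kT) = 3·e^(−0) + 4·e^(−4.6518) = 3.0000 + 0.038178 = 3.0382.
⟨E⟩ = Σ Eᵢ gᵢe^(−Eᵢ/kT) / Z = (0·3.0000 + 378·0.038178) / 3.0382 = 4.75 meV.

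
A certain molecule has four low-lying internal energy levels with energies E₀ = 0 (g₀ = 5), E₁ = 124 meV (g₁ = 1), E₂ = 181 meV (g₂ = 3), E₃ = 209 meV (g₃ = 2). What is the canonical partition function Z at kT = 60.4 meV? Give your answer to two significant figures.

Z = 5.3

Eᵢ/kT = 0, 2.053, 2.997, 3.460.
Z = Σ gᵢe^(−Eᵢ/kT) = 5·e^(−0) + 1·e^(−2.053) + 3·e^(−2.997) + 2·e^(−3.460) = 5.000 + 0.1283 + 0.1498 + 0.06286 = 5.341.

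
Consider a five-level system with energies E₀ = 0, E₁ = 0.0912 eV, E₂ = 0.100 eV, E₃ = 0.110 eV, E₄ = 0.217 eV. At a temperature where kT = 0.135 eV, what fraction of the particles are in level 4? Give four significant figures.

0.07624

Eᵢ/kT = 0, 0.675556, 0.740741, 0.814815, 1.60741.
Z = Σ e^(−Eᵢ/kT) = e^(−0) + e^(−0.675556) + e^(−0.740741) + e^(−0.814815) + e^(−1.60741) = 1.00000 + 0.508873 + 0.476761 + 0.442721 + 0.200406 = 2.62876.
P₄ = e^(−E₄/kT) / Z = 0.200406/2.62876 = 0.07624.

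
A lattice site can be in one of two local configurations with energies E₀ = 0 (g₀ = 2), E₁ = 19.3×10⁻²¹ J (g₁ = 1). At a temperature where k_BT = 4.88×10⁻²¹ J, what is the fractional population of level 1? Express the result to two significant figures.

0.0095

Eᵢ/kT = 0, 3.955.
Z = Σ gᵢe^(−Eᵢ/kT) = 2·e^(−0) + 1·e^(−3.955) = 2.000 + 0.01916 = 2.019.
P₁ = g₁ e^(−E₁/kT) / Z = 0.01916/2.019 = 0.0095.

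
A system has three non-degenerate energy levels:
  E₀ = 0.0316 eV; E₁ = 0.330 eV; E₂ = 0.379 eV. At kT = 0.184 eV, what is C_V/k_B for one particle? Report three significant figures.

Eᵢ/kT = 0.17174, 1.7935, 2.0598.
Z = Σ e^(−Eᵢ/kT) = e^(−0.17174) + e^(−1.7935) + e^(−2.0598) = 0.84220 + 0.16638 + 0.12748 = 1.1361.
⟨E⟩ = 0.11428 eV, ⟨E²⟩ = 0.032806 eV².
C_V/k_B = (⟨E²⟩ − ⟨E⟩²)/(kT)² = (0.032806 − 0.013060)/0.033856 = 0.583.

0.583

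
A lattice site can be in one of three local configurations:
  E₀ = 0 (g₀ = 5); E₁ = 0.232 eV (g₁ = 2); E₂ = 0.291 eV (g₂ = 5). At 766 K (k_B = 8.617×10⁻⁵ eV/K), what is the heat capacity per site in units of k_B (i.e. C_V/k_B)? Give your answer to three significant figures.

k_BT = 8.617×10⁻⁵ × 766 K = 0.066006 eV.
Eᵢ/kT = 0, 3.5148, 4.4087.
Z = Σ gᵢe^(−Eᵢ/kT) = 5·e^(−0) + 2·e^(−3.5148) + 5·e^(−4.4087) = 5.0000 + 0.059508 + 0.060855 = 5.1204.
⟨E⟩ = 0.0061547 eV, ⟨E²⟩ = 0.0016319 eV².
C_V/k_B = (⟨E²⟩ − ⟨E⟩²)/(kT)² = (0.0016319 − 0.000037880)/0.0043568 = 0.366.

0.366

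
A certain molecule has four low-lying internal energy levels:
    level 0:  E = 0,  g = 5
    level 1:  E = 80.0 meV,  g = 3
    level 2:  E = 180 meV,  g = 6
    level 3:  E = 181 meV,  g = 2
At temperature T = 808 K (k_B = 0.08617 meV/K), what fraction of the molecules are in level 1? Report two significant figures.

0.15

k_BT = 0.08617 × 808 K = 69.63 meV.
Eᵢ/kT = 0, 1.149, 2.585, 2.599.
Z = Σ gᵢe^(−Eᵢ/kT) = 5·e^(−0) + 3·e^(−1.149) + 6·e^(−2.585) + 2·e^(−2.599) = 5.000 + 0.9509 + 0.4524 + 0.1487 = 6.552.
P₁ = g₁ e^(−E₁/kT) / Z = 0.9509/6.552 = 0.15.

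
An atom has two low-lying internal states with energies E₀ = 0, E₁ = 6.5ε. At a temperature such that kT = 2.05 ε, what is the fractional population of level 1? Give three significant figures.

0.0403

Eᵢ/kT = 0, 3.1707.
Z = Σ e^(−Eᵢ/kT) = e^(−0) + e^(−3.1707) = 1.0000 + 0.041974 = 1.0420.
P₁ = e^(−E₁/kT) / Z = 0.041974/1.0420 = 0.0403.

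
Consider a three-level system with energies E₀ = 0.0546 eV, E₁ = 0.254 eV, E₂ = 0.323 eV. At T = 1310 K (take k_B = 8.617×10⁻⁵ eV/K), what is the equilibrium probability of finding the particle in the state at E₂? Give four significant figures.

0.07341

k_BT = 8.617×10⁻⁵ × 1310 K = 0.112883 eV.
Eᵢ/kT = 0.483687, 2.25012, 2.86137.
Z = Σ e^(−Eᵢ/kT) = e^(−0.483687) + e^(−2.25012) + e^(−2.86137) = 0.616506 + 0.105387 + 0.0571904 = 0.779083.
P₂ = e^(−E₂/kT) / Z = 0.0571904/0.779083 = 0.07341.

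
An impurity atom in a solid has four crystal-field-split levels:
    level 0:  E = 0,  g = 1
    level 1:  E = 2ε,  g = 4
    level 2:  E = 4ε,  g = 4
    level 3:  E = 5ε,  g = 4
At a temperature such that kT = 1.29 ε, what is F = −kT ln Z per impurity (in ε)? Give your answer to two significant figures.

Eᵢ/kT = 0, 1.550, 3.101, 3.876.
Z = Σ gᵢe^(−Eᵢ/kT) = 1·e^(−0) + 4·e^(−1.550) + 4·e^(−3.101) + 4·e^(−3.876) = 1.000 + 0.8490 + 0.1800 + 0.08293 = 2.112.
F = −kT ln Z = −1.29 × ln(2.112) = −1.29 × 0.7476 = -0.96 ε.

-0.96 ε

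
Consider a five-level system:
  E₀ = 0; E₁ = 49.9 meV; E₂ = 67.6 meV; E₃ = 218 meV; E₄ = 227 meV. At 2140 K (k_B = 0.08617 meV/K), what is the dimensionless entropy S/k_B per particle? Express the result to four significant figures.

k_BT = 0.08617 × 2140 K = 184.404 meV.
Eᵢ/kT = 0, 0.270602, 0.366586, 1.18219, 1.23099.
Z = Σ e^(−Eᵢ/kT) = e^(−0) + e^(−0.270602) + e^(−0.366586) + e^(−1.18219) + e^(−1.23099) = 1.00000 + 0.762920 + 0.693097 + 0.306607 + 0.292003 = 3.05463.
⟨E⟩ = Σ EᵢPᵢ = 71.3828 meV.
S/k_B = ln Z + ⟨E⟩/kT = ln(3.05463) + 71.3828/184.404 = 1.11666 + 0.387100 = 1.504.

1.504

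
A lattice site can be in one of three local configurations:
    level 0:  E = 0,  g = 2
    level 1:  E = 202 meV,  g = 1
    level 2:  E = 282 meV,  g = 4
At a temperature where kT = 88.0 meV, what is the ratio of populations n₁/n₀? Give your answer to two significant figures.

n₁/n₀ = (g₁/g₀) exp[−(E₁−E₀)/kT] = (1/2) × exp(−(202 meV)/(88.0 meV)) = (1/2) × exp(-2.295) = 0.050.

0.050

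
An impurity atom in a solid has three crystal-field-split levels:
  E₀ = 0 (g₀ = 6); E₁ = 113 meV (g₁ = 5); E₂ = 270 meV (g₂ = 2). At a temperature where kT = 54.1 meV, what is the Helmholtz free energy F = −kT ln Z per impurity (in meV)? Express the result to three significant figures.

-102 meV

Eᵢ/kT = 0, 2.0887, 4.9908.
Z = Σ gᵢe^(−Eᵢ/kT) = 6·e^(−0) + 5·e^(−2.0887) + 2·e^(−4.9908) = 6.0000 + 0.61924 + 0.013600 = 6.6328.
F = −kT ln Z = −54.1 × ln(6.6328) = −54.1 × 1.8920 = -102 meV.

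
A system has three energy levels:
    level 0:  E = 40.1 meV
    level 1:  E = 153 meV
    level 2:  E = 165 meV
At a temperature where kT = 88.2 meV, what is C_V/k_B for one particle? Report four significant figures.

Eᵢ/kT = 0.454649, 1.73469, 1.87075.
Z = Σ e^(−Eᵢ/kT) = e^(−0.454649) + e^(−1.73469) + e^(−1.87075) = 0.634671 + 0.176455 + 0.154008 = 0.965134.
⟨E⟩ = 80.6720 meV, ⟨E²⟩ = 9681.62 meV².
C_V/k_B = (⟨E²⟩ − ⟨E⟩²)/(kT)² = (9681.62 − 6507.97)/7779.24 = 0.4080.

0.4080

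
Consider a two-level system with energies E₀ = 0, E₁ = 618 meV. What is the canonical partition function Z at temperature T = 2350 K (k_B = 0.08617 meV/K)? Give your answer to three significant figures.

k_BT = 0.08617 × 2350 K = 202.50 meV.
Eᵢ/kT = 0, 3.0519.
Z = Σ e^(−Eᵢ/kT) = e^(−0) + e^(−3.0519) = 1.0000 + 0.047269 = 1.0473.

Z = 1.05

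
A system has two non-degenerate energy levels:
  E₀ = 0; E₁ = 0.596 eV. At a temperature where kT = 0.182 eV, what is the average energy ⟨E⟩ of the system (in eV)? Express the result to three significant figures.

0.0217 eV

Eᵢ/kT = 0, 3.2747.
Z = Σ e^(−Eᵢ/kT) = e^(−0) + e^(−3.2747) = 1.0000 + 0.037828 = 1.0378.
⟨E⟩ = Σ Eᵢ e^(−Eᵢ/kT) / Z = (0·1.0000 + 0.596·0.037828) / 1.0378 = 0.0217 eV.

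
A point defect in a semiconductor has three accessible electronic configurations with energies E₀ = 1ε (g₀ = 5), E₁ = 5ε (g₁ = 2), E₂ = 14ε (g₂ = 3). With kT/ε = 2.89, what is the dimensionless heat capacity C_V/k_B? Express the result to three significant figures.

0.272

Eᵢ/kT = 0.34602, 1.7301, 4.8443.
Z = Σ gᵢe^(−Eᵢ/kT) = 5·e^(−0.34602) + 2·e^(−1.7301) + 3·e^(−4.8443) = 3.5375 + 0.35453 + 0.023619 = 3.9156.
⟨E⟩ = 1.4406 ε, ⟨E²⟩ = 4.3493 ε².
C_V/k_B = (⟨E²⟩ − ⟨E⟩²)/(kT)² = (4.3493 − 2.0753)/8.3521 = 0.272.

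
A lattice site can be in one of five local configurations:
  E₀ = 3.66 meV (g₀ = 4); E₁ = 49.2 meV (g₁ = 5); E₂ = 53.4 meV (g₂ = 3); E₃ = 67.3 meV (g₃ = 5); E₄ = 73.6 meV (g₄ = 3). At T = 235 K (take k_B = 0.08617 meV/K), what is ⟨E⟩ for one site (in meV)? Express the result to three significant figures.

14.9 meV

k_BT = 0.08617 × 235 K = 20.250 meV.
Eᵢ/kT = 0.18074, 2.4296, 2.6370, 3.3235, 3.6346.
Z = Σ gᵢe^(−Eᵢ/kT) = 4·e^(−0.18074) + 5·e^(−2.4296) + 3·e^(−2.6370) + 5·e^(−3.3235) + 3·e^(−3.6346) = 3.3386 + 0.44036 + 0.21473 + 0.18013 + 0.079183 = 4.2530.
⟨E⟩ = Σ Eᵢ gᵢe^(−Eᵢ/kT) / Z = (3.66·3.3386 + 49.2·0.44036 + 53.4·0.21473 + 67.3·0.18013 + 73.6·0.079183) / 4.2530 = 14.9 meV.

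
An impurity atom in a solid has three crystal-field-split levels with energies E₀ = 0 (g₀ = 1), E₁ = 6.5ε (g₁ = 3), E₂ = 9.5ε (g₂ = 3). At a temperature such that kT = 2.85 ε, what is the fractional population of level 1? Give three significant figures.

0.217

Eᵢ/kT = 0, 2.2807, 3.3333.
Z = Σ gᵢe^(−Eᵢ/kT) = 1·e^(−0) + 3·e^(−2.2807) + 3·e^(−3.3333) = 1.0000 + 0.30664 + 0.10703 = 1.4137.
P₁ = g₁ e^(−E₁/kT) / Z = 0.30664/1.4137 = 0.217.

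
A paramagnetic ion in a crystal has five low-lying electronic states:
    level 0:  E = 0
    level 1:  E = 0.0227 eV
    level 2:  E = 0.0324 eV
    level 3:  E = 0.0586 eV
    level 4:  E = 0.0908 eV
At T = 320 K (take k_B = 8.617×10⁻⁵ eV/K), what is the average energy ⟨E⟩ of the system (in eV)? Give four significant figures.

k_BT = 8.617×10⁻⁵ × 320 K = 0.0275744 eV.
Eᵢ/kT = 0, 0.823227, 1.17500, 2.12516, 3.29291.
Z = Σ e^(−Eᵢ/kT) = e^(−0) + e^(−0.823227) + e^(−1.17500) + e^(−2.12516) + e^(−3.29291) = 1.00000 + 0.439013 + 0.308819 + 0.119414 + 0.0371456 = 1.90439.
⟨E⟩ = Σ Eᵢ e^(−Eᵢ/kT) / Z = (0·1.00000 + 0.0227·0.439013 + 0.0324·0.308819 + 0.0586·0.119414 + 0.0908·0.0371456) / 1.90439 = 0.01593 eV.

0.01593 eV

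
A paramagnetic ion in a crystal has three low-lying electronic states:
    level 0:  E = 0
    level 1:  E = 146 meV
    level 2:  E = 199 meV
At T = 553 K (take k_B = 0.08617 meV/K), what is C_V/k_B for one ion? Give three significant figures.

k_BT = 0.08617 × 553 K = 47.652 meV.
Eᵢ/kT = 0, 3.0639, 4.1761.
Z = Σ e^(−Eᵢ/kT) = e^(−0) + e^(−3.0639) + e^(−4.1761) = 1.0000 + 0.046705 + 0.015358 = 1.0621.
⟨E⟩ = 9.2978 meV, ⟨E²⟩ = 1510.0 meV².
C_V/k_B = (⟨E²⟩ − ⟨E⟩²)/(kT)² = (1510.0 − 86.449)/2270.7 = 0.627.

0.627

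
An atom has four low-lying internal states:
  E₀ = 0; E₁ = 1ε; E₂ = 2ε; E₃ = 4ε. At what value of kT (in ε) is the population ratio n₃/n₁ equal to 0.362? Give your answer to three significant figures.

n₃/n₁ = exp[−(E₃−E₁)/kT] = 0.362.
⇒ (E₃−E₁)/kT = ln(1/0.362) = ln(2.7624) = 1.0161.
kT = 3ε / 1.0161 = 2.95 ε.

2.95 ε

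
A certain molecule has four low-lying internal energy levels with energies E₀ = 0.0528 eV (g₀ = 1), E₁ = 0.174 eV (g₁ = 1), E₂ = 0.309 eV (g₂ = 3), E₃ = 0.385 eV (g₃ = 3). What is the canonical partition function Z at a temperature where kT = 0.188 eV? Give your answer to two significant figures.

Z = 2.1

Eᵢ/kT = 0.2809, 0.9255, 1.644, 2.048.
Z = Σ gᵢe^(−Eᵢ/kT) = 1·e^(−0.2809) + 1·e^(−0.9255) + 3·e^(−1.644) + 3·e^(−2.048) = 0.7551 + 0.3963 + 0.5796 + 0.3870 = 2.118.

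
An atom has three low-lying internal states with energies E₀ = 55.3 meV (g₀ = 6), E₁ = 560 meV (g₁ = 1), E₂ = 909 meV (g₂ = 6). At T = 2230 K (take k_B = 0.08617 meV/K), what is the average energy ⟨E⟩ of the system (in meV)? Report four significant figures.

71.05 meV

k_BT = 0.08617 × 2230 K = 192.159 meV.
Eᵢ/kT = 0.287783, 2.91425, 4.73046.
Z = Σ gᵢe^(−Eᵢ/kT) = 6·e^(−0.287783) + 1·e^(−2.91425) + 6·e^(−4.73046) = 4.49955 + 0.0542447 + 0.0529345 = 4.60673.
⟨E⟩ = Σ Eᵢ gᵢe^(−Eᵢ/kT) / Z = (55.3·4.49955 + 560·0.0542447 + 909·0.0529345) / 4.60673 = 71.05 meV.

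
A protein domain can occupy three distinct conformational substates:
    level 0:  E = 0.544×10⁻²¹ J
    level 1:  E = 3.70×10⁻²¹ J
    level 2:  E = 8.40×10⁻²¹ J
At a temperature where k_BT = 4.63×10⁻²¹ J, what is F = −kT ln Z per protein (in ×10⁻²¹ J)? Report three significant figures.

-1.88 ×10⁻²¹ J

Eᵢ/kT = 0.11749, 0.79914, 1.8143.
Z = Σ e^(−Eᵢ/kT) = e^(−0.11749) + e^(−0.79914) + e^(−1.8143) = 0.88915 + 0.44972 + 0.16295 = 1.5018.
F = −kT ln Z = −4.63 × ln(1.5018) = −4.63 × 0.40666 = -1.88 ×10⁻²¹ J.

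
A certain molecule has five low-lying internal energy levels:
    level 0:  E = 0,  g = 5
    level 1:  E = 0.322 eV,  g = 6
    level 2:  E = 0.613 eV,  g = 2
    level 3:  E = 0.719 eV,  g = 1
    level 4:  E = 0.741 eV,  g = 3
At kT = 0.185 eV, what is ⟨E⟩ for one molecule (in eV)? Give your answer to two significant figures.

0.071 eV

Eᵢ/kT = 0, 1.741, 3.314, 3.886, 4.005.
Z = Σ gᵢe^(−Eᵢ/kT) = 5·e^(−0) + 6·e^(−1.741) + 2·e^(−3.314) + 1·e^(−3.886) + 3·e^(−4.005) = 5.000 + 1.052 + 0.07274 + 0.02053 + 0.05467 = 6.200.
⟨E⟩ = Σ Eᵢ gᵢe^(−Eᵢ/kT) / Z = (0·5.000 + 0.322·1.052 + 0.613·0.07274 + 0.719·0.02053 + 0.741·0.05467) / 6.200 = 0.071 eV.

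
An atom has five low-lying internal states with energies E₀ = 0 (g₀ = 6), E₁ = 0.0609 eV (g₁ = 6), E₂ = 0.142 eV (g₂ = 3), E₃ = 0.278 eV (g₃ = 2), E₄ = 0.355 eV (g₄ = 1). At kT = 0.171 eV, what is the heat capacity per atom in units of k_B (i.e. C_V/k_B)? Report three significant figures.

0.167

Eᵢ/kT = 0, 0.35614, 0.83041, 1.6257, 2.0760.
Z = Σ gᵢe^(−Eᵢ/kT) = 6·e^(−0) + 6·e^(−0.35614) + 3·e^(−0.83041) + 2·e^(−1.6257) + 1·e^(−2.0760) = 6.0000 + 4.2022 + 1.3076 + 0.39355 + 0.12543 = 12.029.
⟨E⟩ = 0.049508 eV, ⟨E²⟩ = 0.0073301 eV².
C_V/k_B = (⟨E²⟩ − ⟨E⟩²)/(kT)² = (0.0073301 − 0.0024510)/0.029241 = 0.167.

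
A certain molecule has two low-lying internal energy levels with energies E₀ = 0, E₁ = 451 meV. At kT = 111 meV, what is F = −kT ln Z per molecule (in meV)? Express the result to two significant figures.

-1.9 meV

Eᵢ/kT = 0, 4.063.
Z = Σ e^(−Eᵢ/kT) = e^(−0) + e^(−4.063) = 1.000 + 0.01720 = 1.017.
F = −kT ln Z = −111 × ln(1.017) = −111 × 0.01686 = -1.9 meV.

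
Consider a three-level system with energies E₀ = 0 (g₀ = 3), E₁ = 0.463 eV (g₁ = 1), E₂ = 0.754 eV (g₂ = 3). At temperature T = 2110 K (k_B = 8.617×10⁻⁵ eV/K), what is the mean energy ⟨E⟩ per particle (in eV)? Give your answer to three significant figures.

0.0230 eV

k_BT = 8.617×10⁻⁵ × 2110 K = 0.18182 eV.
Eᵢ/kT = 0, 2.5465, 4.1470.
Z = Σ gᵢe^(−Eᵢ/kT) = 3·e^(−0) + 1·e^(−2.5465) + 3·e^(−4.1470) = 3.0000 + 0.078355 + 0.047435 = 3.1258.
⟨E⟩ = Σ Eᵢ gᵢe^(−Eᵢ/kT) / Z = (0·3.0000 + 0.463·0.078355 + 0.754·0.047435) / 3.1258 = 0.0230 eV.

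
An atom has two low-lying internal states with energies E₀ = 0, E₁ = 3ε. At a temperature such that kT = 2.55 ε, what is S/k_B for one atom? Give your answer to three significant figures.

0.546

Eᵢ/kT = 0, 1.1765.
Z = Σ e^(−Eᵢ/kT) = e^(−0) + e^(−1.1765) = 1.0000 + 0.30836 = 1.3084.
⟨E⟩ = Σ EᵢPᵢ = 0.70703 ε.
S/k_B = ln Z + ⟨E⟩/kT = ln(1.3084) + 0.70703/2.55 = 0.26881 + 0.27727 = 0.546.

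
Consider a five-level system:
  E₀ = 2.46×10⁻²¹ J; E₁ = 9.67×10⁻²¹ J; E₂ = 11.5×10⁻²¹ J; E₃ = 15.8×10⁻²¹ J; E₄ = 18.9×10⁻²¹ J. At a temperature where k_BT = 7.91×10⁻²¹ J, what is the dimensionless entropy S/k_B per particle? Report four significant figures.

1.350

Eᵢ/kT = 0.310999, 1.22250, 1.45386, 1.99747, 2.38938.
Z = Σ e^(−Eᵢ/kT) = e^(−0.310999) + e^(−1.22250) + e^(−1.45386) + e^(−1.99747) + e^(−2.38938) = 0.732715 + 0.294493 + 0.233667 + 0.135678 + 0.0916865 = 1.48824.
⟨E⟩ = Σ EᵢPᵢ = 7.53506 ×10⁻²¹ J.
S/k_B = ln Z + ⟨E⟩/kT = ln(1.48824) + 7.53506/7.91 = 0.397594 + 0.952599 = 1.350.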